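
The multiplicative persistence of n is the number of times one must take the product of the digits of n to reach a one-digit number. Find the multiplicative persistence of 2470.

2470 → 0 (1 step)

1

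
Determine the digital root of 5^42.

The digital root of n equals n mod 9 (or 9 when 9 | n), so we need 5^42 mod 9.
5^42 ≡ 1 (mod 9), so the digital root is 1.

1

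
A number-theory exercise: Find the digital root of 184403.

1+8+4+4+0+3 = 20
2+0 = 2

2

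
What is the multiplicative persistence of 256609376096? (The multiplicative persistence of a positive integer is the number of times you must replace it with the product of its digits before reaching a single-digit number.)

1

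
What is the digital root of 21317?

5

2+1+3+1+7 = 14
1+4 = 5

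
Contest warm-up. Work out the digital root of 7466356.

7+4+6+6+3+5+6 = 37
3+7 = 10
1+0 = 1

1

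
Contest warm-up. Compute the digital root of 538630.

7

5+3+8+6+3+0 = 25
2+5 = 7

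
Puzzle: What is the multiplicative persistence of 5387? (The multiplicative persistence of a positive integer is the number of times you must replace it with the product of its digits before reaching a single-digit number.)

5387 → 840 → 0 (2 steps)

2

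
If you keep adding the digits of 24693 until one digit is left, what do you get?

6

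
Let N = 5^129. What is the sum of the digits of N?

431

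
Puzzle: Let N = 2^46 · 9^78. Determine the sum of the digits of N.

405

2^46 · 9^78 = 18979970662994251759304705383730499360424214667121123077477225561892105965527252487634944
Sum of its 89 digits: 405.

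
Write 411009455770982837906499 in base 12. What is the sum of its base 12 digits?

98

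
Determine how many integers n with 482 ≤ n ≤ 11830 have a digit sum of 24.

The integers in [482, 11830] that have a digit sum of 24: 699, 789, 798, 879, 888, 897, …, 11787, 11796.
440 qualify.

440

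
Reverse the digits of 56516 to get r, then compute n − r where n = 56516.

-5049

Reverse of 56516 is 61565.
56516 − 61565 = -5049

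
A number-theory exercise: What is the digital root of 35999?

8

3+5+9+9+9 = 35
3+5 = 8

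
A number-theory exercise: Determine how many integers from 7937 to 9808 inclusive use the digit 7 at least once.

568

The integers in [7937, 9808] that use the digit 7 at least once: 7937, 7938, 7939, 7940, 7941, 7942, …, 9799, 9807.
568 qualify.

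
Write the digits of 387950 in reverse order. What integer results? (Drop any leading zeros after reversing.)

59783

Reversing 387950 gives 59783.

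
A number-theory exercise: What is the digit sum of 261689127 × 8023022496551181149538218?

147

261689127 × 8023022496551181149538218 = 2099537753023839105841512721555686
Sum of its 34 digits: 147.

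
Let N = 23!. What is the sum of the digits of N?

23! = 25852016738884976640000
Sum of its 23 digits: 99.

99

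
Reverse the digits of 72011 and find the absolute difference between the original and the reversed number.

Reverse of 72011 is 11027.
|72011 − 11027| = 60984

60984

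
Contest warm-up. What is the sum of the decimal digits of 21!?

21! = 51090942171709440000
Sum of its 20 digits: 63.

63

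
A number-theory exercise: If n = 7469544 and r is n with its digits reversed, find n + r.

Reverse of 7469544 is 4459647.
7469544 + 4459647 = 11929191

11929191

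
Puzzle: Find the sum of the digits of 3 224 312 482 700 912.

3+2+2+4+3+1+2+4+8+2+7+0+0+9+1+2 = 50

50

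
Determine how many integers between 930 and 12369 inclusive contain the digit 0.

3871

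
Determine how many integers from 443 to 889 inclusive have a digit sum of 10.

20

The integers in [443, 889] that have a digit sum of 10: 451, 460, 505, 514, 523, 532, …, 811, 820.
20 qualify.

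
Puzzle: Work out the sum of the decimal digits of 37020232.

3+7+0+2+0+2+3+2 = 19

19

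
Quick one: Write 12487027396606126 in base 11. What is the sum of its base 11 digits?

12487027396606126 in base 11 is 2A9782A641284751.
Digit sum: 2+10+9+7+8+2+10+6+4+1+2+8+4+7+5+1 = 86.

86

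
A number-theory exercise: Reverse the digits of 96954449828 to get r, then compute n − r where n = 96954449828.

14060003859

Reverse of 96954449828 is 82894445969.
96954449828 − 82894445969 = 14060003859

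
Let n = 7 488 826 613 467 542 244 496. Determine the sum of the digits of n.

110

7+4+8+8+8+2+6+6+1+3+4+6+7+5+4+2+2+4+4+4+9+6 = 110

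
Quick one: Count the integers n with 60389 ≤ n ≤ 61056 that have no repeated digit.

The integers in [60389, 61056] that have no repeated digit: 60389, 60391, 60392, 60394, 60395, 60397, …, 61053, 61054.
238 qualify.

238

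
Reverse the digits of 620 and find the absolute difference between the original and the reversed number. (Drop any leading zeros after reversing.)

594

Reverse of 620 is 26.
|620 − 26| = 594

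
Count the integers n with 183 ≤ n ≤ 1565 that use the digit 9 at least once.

The integers in [183, 1565] that use the digit 9 at least once: 189, 190, 191, 192, 193, 194, …, 1549, 1559.
345 qualify.

345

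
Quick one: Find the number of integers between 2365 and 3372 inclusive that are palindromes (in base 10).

The integers in [2365, 3372] that are palindromes (in base 10): 2442, 2552, 2662, 2772, 2882, 2992, 3003, 3113, 3223, 3333.
10 qualify.

10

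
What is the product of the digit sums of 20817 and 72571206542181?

S(20817) = 2+0+8+1+7 = 18.
S(72571206542181) = 7+2+5+7+1+2+0+6+5+4+2+1+8+1 = 51.
18 · 51 = 918.

918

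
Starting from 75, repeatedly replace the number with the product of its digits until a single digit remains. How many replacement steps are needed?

3

75 → 35 → 15 → 5 (3 steps)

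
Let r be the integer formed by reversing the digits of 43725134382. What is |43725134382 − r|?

Reverse of 43725134382 is 28343152734.
|43725134382 − 28343152734| = 15381981648

15381981648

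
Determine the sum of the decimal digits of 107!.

594

107! = 12265202031961379393517517010387338887131568154382945052653251412013535324922144249034658613287059061933743916719318560380966506520420000368175349760000000000000000000000000
Sum of its 173 digits: 594.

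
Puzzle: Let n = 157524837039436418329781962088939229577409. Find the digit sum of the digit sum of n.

First digit sum: 209.
2+0+9 = 11.

11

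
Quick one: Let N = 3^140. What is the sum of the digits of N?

306

3^140 = 6265787482177970379256224194341930332206694446810665274859598050801
Sum of its 67 digits: 306.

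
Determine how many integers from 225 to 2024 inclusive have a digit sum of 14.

139

The integers in [225, 2024] that have a digit sum of 14: 239, 248, 257, 266, 275, 284, …, 1931, 1940.
139 qualify.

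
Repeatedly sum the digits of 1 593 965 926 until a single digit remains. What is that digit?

1+5+9+3+9+6+5+9+2+6 = 55
5+5 = 10
1+0 = 1

1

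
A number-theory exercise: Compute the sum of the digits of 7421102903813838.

7+4+2+1+1+0+2+9+0+3+8+1+3+8+3+8 = 60

60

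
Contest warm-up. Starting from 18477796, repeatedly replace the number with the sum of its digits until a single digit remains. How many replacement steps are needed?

18477796 → 49 → 13 → 4 (3 steps)

3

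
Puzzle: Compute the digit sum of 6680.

6+6+8+0 = 20

20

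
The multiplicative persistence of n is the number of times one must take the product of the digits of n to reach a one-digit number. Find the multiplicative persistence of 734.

734 → 84 → 32 → 6 (3 steps)

3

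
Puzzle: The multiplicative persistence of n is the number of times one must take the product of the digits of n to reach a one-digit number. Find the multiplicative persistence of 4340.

4340 → 0 (1 step)

1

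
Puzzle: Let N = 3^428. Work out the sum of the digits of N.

3^428 = 1613975805220392892761684567742629999066310151096889226728856262935515787158855760083483350775542201388003552062049292726228835573597417258502461402623778300215000704310156713941696814978186337532803022961
Sum of its 205 digits: 891.

891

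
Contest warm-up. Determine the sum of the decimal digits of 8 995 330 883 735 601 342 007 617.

108

8+9+9+5+3+3+0+8+8+3+7+3+5+6+0+1+3+4+2+0+0+7+6+1+7 = 108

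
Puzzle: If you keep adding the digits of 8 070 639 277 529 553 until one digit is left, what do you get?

8+0+7+0+6+3+9+2+7+7+5+2+9+5+5+3 = 78
7+8 = 15
1+5 = 6

6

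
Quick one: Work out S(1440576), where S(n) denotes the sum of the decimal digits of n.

1+4+4+0+5+7+6 = 27

27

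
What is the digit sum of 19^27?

19^27 = 33600614943460448322716069311260139
Sum of its 35 digits: 127.

127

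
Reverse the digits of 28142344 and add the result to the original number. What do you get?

Reverse of 28142344 is 44324182.
28142344 + 44324182 = 72466526

72466526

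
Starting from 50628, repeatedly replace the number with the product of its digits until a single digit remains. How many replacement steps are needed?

1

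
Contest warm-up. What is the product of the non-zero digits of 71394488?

193536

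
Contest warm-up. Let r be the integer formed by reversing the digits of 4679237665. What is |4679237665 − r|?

988092099

Reverse of 4679237665 is 5667329764.
|4679237665 − 5667329764| = 988092099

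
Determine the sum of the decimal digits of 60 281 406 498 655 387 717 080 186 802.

6+0+2+8+1+4+0+6+4+9+8+6+5+5+3+8+7+7+1+7+0+8+0+1+8+6+8+0+2 = 130

130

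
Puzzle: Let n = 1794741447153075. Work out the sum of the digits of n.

1+7+9+4+7+4+1+4+4+7+1+5+3+0+7+5 = 69

69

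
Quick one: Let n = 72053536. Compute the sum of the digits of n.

31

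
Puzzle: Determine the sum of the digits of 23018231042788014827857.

2+3+0+1+8+2+3+1+0+4+2+7+8+8+0+1+4+8+2+7+8+5+7 = 91

91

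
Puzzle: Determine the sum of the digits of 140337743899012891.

1+4+0+3+3+7+7+4+3+8+9+9+0+1+2+8+9+1 = 79

79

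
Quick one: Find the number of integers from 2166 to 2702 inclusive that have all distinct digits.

249

The integers in [2166, 2702] that have all distinct digits: 2167, 2168, 2169, 2170, 2173, 2174, …, 2698, 2701.
249 qualify.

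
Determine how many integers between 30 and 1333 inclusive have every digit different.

The integers in [30, 1333] that have every digit different: 30, 31, 32, 34, 35, 36, …, 1328, 1329.
837 qualify.

837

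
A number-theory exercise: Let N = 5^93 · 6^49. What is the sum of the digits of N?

252

5^93 · 6^49 = 13602592004566391187272699880850268527865409851074218750000000000000000000000000000000000000000000000000
Sum of its 104 digits: 252.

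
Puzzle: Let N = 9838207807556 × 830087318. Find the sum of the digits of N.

91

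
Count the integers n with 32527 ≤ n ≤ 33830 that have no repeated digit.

The integers in [32527, 33830] that have no repeated digit: 32540, 32541, 32546, 32547, 32548, 32549, …, 32986, 32987.
198 qualify.

198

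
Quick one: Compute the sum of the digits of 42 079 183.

4+2+0+7+9+1+8+3 = 34

34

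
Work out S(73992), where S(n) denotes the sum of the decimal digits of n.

30

7+3+9+9+2 = 30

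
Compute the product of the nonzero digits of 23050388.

5760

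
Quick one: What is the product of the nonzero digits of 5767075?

51450

5×7×6×7×7×5 = 51450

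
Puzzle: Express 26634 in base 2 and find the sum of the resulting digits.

26634 in base 2 is 110100000001010.
Digit sum: 1+1+0+1+0+0+0+0+0+0+0+1+0+1+0 = 5.

5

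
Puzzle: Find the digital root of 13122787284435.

1+3+1+2+2+7+8+7+2+8+4+4+3+5 = 57
5+7 = 12
1+2 = 3

3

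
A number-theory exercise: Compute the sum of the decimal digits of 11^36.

11^36 = 30912680532870672635673352936887453361
Sum of its 38 digits: 172.

172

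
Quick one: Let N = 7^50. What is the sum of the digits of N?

184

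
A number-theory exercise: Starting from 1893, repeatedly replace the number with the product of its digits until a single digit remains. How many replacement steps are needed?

1893 → 216 → 12 → 2 (3 steps)

3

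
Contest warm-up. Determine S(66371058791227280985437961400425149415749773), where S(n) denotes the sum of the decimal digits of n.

6+6+3+7+1+0+5+8+7+9+1+2+2+7+2+8+0+9+8+5+4+3+7+9+6+1+4+0+0+4+2+5+1+4+9+4+1+5+7+4+9+7+7+3 = 202

202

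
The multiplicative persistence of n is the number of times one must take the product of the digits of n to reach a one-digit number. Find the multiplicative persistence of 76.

2

76 → 42 → 8 (2 steps)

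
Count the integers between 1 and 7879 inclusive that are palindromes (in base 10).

The integers in [1, 7879] that are palindromes (in base 10): 1, 2, 3, 4, 5, 6, …, 7667, 7777.
176 qualify.

176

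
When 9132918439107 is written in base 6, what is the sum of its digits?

37

9132918439107 in base 6 is 31231334350002403.
Digit sum: 3+1+2+3+1+3+3+4+3+5+0+0+0+2+4+0+3 = 37.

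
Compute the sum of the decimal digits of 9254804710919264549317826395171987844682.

9+2+5+4+8+0+4+7+1+0+9+1+9+2+6+4+5+4+9+3+1+7+8+2+6+3+9+5+1+7+1+9+8+7+8+4+4+6+8+2 = 198

198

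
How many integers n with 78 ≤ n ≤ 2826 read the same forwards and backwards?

110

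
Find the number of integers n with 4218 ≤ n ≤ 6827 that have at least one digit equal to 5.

The integers in [4218, 6827] that have at least one digit equal to 5: 4225, 4235, 4245, 4250, 4251, 4252, …, 6815, 6825.
1467 qualify.

1467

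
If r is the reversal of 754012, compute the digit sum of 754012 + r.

38

Reversal of 754012 is 210457; 754012 + 210457 = 964469.
Digit sum of 964469: 9+6+4+4+6+9 = 38.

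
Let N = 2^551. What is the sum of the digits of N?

2^551 = 7371020360979572953596786290992712677572111758625860211672277930167234692172165726730716260112614780354430419981960634569864423105321860610471551272329484460252725248
Sum of its 166 digits: 707.

707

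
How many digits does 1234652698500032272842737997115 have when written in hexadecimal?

1234652698500032272842737997115 in base 16 is F9560C682F0F75F2B0ADA553B, which has 25 digits.

25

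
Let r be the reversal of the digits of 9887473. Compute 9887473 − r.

6139584

Reverse of 9887473 is 3747889.
9887473 − 3747889 = 6139584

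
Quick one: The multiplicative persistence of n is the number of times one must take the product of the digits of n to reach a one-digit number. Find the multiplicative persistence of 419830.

419830 → 0 (1 step)

1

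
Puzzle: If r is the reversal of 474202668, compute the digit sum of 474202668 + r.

24

Reversal of 474202668 is 866202474; 474202668 + 866202474 = 1340405142.
Digit sum of 1340405142: 1+3+4+0+4+0+5+1+4+2 = 24.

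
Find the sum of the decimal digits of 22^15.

22^15 = 136880068015412051968
Sum of its 21 digits: 82.

82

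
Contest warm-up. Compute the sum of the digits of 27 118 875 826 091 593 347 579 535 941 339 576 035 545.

2+7+1+1+8+8+7+5+8+2+6+0+9+1+5+9+3+3+4+7+5+7+9+5+3+5+9+4+1+3+3+9+5+7+6+0+3+5+5+4+5 = 199

199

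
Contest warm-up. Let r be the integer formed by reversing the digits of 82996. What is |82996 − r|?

13068

Reverse of 82996 is 69928.
|82996 − 69928| = 13068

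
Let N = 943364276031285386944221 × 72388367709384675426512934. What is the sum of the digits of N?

216

943364276031285386944221 × 72388367709384675426512934 = 68288600097250150833276017527671863390079993054414
Sum of its 50 digits: 216.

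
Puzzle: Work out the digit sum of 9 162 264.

9+1+6+2+2+6+4 = 30

30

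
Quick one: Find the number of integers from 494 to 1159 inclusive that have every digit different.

420

The integers in [494, 1159] that have every digit different: 495, 496, 497, 498, 501, 502, …, 1097, 1098.
420 qualify.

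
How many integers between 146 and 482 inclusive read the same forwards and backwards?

33

The integers in [146, 482] that read the same forwards and backwards: 151, 161, 171, 181, 191, 202, …, 464, 474.
33 qualify.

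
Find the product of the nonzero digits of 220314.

48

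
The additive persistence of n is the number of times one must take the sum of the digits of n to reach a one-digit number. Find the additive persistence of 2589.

2

2589 → 24 → 6 (2 steps)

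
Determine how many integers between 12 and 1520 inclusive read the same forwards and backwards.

The integers in [12, 1520] that read the same forwards and backwards: 22, 33, 44, 55, 66, 77, …, 1331, 1441.
103 qualify.

103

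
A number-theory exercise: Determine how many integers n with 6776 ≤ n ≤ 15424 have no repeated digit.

3116

The integers in [6776, 15424] that have no repeated digit: 6780, 6781, 6782, 6783, 6784, 6785, …, 15420, 15423.
3116 qualify.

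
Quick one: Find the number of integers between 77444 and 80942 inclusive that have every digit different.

The integers in [77444, 80942] that have every digit different: 78012, 78013, 78014, 78015, 78016, 78019, …, 80941, 80942.
986 qualify.

986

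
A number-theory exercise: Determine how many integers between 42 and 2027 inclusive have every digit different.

The integers in [42, 2027] that have every digit different: 42, 43, 45, 46, 47, 48, …, 2018, 2019.
1211 qualify.

1211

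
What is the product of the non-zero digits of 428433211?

4×2×8×4×3×3×2×1×1 = 4608

4608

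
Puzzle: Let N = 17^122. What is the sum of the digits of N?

658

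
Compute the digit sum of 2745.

18

2+7+4+5 = 18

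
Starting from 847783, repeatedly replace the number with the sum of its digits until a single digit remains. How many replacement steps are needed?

3

847783 → 37 → 10 → 1 (3 steps)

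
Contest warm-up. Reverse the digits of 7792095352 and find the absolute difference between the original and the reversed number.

5256192375

Reverse of 7792095352 is 2535902977.
|7792095352 − 2535902977| = 5256192375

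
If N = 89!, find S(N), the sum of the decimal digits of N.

89! = 16507955160908461081216919262453619309839666236496541854913520707833171034378509739399912570787600662729080382999756800000000000000000000
Sum of its 137 digits: 549.

549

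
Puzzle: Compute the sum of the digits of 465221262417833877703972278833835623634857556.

4+6+5+2+2+1+2+6+2+4+1+7+8+3+3+8+7+7+7+0+3+9+7+2+2+7+8+8+3+3+8+3+5+6+2+3+6+3+4+8+5+7+5+5+6 = 213

213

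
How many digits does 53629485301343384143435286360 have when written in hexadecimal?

24

53629485301343384143435286360 in base 16 is AD49453FA6590BA255AA4758, which has 24 digits.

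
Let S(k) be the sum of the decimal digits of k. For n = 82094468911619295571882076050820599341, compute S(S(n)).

First digit sum: 174.
1+7+4 = 12.

12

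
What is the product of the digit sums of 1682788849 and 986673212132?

3050

S(1682788849) = 1+6+8+2+7+8+8+8+4+9 = 61.
S(986673212132) = 9+8+6+6+7+3+2+1+2+1+3+2 = 50.
61 · 50 = 3050.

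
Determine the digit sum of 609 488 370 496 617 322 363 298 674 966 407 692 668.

6+0+9+4+8+8+3+7+0+4+9+6+6+1+7+3+2+2+3+6+3+2+9+8+6+7+4+9+6+6+4+0+7+6+9+2+6+6+8 = 202

202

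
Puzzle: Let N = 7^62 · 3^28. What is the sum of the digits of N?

333

7^62 · 3^28 = 569473622865449719867999416351742782261218703237850029292488697089
Sum of its 66 digits: 333.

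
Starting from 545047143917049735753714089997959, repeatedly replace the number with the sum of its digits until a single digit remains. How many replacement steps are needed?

545047143917049735753714089997959 → 170 → 8 (2 steps)

2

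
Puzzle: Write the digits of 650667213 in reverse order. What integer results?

Reversing 650667213 gives 312766056.

312766056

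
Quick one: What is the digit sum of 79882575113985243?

87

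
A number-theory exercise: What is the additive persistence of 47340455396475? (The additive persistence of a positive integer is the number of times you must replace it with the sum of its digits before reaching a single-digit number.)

47340455396475 → 66 → 12 → 3 (3 steps)

3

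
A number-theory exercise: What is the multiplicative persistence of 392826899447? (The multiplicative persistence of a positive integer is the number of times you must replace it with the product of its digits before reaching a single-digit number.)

392826899447 → 376233984 → 653184 → 2880 → 0 (4 steps)

4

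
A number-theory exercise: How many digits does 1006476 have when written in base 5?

1006476 in base 5 is 224201401, which has 9 digits.

9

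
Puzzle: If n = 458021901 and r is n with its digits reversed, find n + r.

Reverse of 458021901 is 109120854.
458021901 + 109120854 = 567142755

567142755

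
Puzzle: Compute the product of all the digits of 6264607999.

6×2×6×4×6×0×7×9×9×9 = 0

0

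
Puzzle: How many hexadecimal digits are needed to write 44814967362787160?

14

44814967362787160 in base 16 is 9F36F9B2479758, which has 14 digits.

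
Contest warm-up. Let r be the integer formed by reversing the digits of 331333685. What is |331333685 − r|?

254999448

Reverse of 331333685 is 586333133.
|331333685 − 586333133| = 254999448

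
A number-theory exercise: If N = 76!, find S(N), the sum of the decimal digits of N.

76! = 1885494701666050254987932260861146558230394535379329335672487982961844043495537923117729972224000000000000000000
Sum of its 112 digits: 441.

441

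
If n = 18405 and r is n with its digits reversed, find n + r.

Reverse of 18405 is 50481.
18405 + 50481 = 68886

68886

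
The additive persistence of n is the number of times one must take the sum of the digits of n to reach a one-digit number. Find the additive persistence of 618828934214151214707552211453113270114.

2

618828934214151214707552211453113270114 → 132 → 6 (2 steps)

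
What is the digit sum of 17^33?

17^33 = 40254497110927943179349807054456171205137
Sum of its 41 digits: 170.

170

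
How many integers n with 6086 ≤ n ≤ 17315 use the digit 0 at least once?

3773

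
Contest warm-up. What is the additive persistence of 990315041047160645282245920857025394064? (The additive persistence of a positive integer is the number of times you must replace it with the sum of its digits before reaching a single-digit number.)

2

990315041047160645282245920857025394064 → 152 → 8 (2 steps)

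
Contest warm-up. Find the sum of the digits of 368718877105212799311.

96

3+6+8+7+1+8+8+7+7+1+0+5+2+1+2+7+9+9+3+1+1 = 96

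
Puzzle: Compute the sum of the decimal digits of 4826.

4+8+2+6 = 20

20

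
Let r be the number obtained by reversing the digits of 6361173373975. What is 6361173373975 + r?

Reverse of 6361173373975 is 5793733711636.
6361173373975 + 5793733711636 = 12154907085611

12154907085611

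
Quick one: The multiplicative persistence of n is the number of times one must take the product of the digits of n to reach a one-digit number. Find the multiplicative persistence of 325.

2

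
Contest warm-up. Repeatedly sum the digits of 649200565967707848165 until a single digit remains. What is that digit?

6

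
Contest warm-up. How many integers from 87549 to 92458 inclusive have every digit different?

1255

The integers in [87549, 92458] that have every digit different: 87549, 87560, 87561, 87562, 87563, 87564, …, 92457, 92458.
1255 qualify.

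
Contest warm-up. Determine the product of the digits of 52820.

5×2×8×2×0 = 0

0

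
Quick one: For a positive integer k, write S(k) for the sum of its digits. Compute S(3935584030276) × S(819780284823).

S(3935584030276) = 3+9+3+5+5+8+4+0+3+0+2+7+6 = 55.
S(819780284823) = 8+1+9+7+8+0+2+8+4+8+2+3 = 60.
55 · 60 = 3300.

3300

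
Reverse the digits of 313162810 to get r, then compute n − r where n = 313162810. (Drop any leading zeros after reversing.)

294901497

Reverse of 313162810 is 18261313.
313162810 − 18261313 = 294901497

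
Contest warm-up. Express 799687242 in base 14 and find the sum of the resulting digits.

55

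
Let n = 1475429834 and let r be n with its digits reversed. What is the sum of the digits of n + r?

Reversal of 1475429834 is 4389245741; 1475429834 + 4389245741 = 5864675575.
Digit sum of 5864675575: 5+8+6+4+6+7+5+5+7+5 = 58.

58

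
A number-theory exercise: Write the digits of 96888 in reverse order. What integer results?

Reversing 96888 gives 88869.

88869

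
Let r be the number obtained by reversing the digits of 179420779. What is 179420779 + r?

1156445750

Reverse of 179420779 is 977024971.
179420779 + 977024971 = 1156445750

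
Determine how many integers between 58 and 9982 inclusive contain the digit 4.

The integers in [58, 9982] that contain the digit 4: 64, 74, 84, 94, 104, 114, …, 9964, 9974.
3422 qualify.

3422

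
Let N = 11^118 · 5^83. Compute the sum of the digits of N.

11^118 · 5^83 = 7922225654334035944959564404886880209537806583162657763436881853138115502831560605436560745356138331379636505381477940331177565668945714173927730161750560000655241310596466064453125
Sum of its 181 digits: 779.

779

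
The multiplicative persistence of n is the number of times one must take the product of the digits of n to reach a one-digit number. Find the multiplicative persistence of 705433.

1

705433 → 0 (1 step)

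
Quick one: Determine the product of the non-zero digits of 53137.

5×3×1×3×7 = 315

315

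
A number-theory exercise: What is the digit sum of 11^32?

139

11^32 = 2111377674535255285545615254209921
Sum of its 34 digits: 139.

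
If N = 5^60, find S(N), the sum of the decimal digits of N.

199

5^60 = 867361737988403547205962240695953369140625
Sum of its 42 digits: 199.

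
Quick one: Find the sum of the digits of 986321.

29

9+8+6+3+2+1 = 29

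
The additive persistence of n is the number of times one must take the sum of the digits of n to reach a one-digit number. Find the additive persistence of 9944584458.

2

9944584458 → 60 → 6 (2 steps)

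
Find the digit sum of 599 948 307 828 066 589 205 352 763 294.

154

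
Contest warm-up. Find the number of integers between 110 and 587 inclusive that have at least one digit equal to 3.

174

The integers in [110, 587] that have at least one digit equal to 3: 113, 123, 130, 131, 132, 133, …, 573, 583.
174 qualify.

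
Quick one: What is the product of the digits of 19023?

0

1×9×0×2×3 = 0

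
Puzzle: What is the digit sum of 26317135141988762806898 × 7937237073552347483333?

26317135141988762806898 × 7937237073552347483333 = 208885340718680530464526292482510383352431034
Sum of its 45 digits: 175.

175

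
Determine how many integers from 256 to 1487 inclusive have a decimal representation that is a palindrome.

79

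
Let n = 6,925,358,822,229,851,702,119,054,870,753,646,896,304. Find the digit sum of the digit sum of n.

First digit sum: 182.
1+8+2 = 11.

11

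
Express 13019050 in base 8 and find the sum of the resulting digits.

30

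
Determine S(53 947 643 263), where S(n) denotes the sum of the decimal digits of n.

52

5+3+9+4+7+6+4+3+2+6+3 = 52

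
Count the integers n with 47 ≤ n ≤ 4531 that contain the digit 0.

The integers in [47, 4531] that contain the digit 0: 50, 60, 70, 80, 90, 100, …, 4520, 4530.
1178 qualify.

1178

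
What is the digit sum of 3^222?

3^222 = 8335248417898089038639422182220625700315950641493051894370647422773355762538053940268612352977320694855609
Sum of its 106 digits: 468.

468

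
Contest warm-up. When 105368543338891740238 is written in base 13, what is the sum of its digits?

105368543338891740238 in base 13 is C247149C2AA1522416.
Digit sum: 12+2+4+7+1+4+9+12+2+10+10+1+5+2+2+4+1+6 = 94.

94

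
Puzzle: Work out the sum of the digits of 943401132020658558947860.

9+4+3+4+0+1+1+3+2+0+2+0+6+5+8+5+5+8+9+4+7+8+6+0 = 100

100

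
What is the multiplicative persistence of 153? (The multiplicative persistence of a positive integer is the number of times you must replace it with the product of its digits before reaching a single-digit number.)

153 → 15 → 5 (2 steps)

2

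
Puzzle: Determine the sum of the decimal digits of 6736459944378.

75

6+7+3+6+4+5+9+9+4+4+3+7+8 = 75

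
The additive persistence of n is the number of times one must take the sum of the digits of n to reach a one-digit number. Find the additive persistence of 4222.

4222 → 10 → 1 (2 steps)

2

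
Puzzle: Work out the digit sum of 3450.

12

3+4+5+0 = 12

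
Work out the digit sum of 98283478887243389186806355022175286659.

9+8+2+8+3+4+7+8+8+8+7+2+4+3+3+8+9+1+8+6+8+0+6+3+5+5+0+2+2+1+7+5+2+8+6+6+5+9 = 196

196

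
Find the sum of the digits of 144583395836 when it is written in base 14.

144583395836 in base 14 is 6DD8245CCC.
Digit sum: 6+13+13+8+2+4+5+12+12+12 = 87.

87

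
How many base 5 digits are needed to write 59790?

59790 in base 5 is 3403130, which has 7 digits.

7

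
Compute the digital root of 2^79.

The digital root of n equals n mod 9 (or 9 when 9 | n), so we need 2^79 mod 9.
2^79 ≡ 2 (mod 9), so the digital root is 2.

2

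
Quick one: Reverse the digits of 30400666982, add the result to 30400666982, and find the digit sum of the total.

61

Reversal of 30400666982 is 28966600403; 30400666982 + 28966600403 = 59367267385.
Digit sum of 59367267385: 5+9+3+6+7+2+6+7+3+8+5 = 61.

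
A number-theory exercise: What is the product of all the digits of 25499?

2×5×4×9×9 = 3240

3240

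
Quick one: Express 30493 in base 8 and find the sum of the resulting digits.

30493 in base 8 is 73435.
Digit sum: 7+3+4+3+5 = 22.

22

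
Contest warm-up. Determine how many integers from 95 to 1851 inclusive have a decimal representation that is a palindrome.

The integers in [95, 1851] that have a decimal representation that is a palindrome: 99, 101, 111, 121, 131, 141, …, 1661, 1771.
99 qualify.

99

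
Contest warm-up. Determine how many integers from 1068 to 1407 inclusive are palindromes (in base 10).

3

The integers in [1068, 1407] that are palindromes (in base 10): 1111, 1221, 1331.
3 qualify.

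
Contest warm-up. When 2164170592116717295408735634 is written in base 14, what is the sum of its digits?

170

2164170592116717295408735634 in base 14 is 95D8137C4D53B09DDD14B390.
Digit sum: 9+5+13+8+1+3+7+12+4+13+5+3+11+0+9+13+13+13+1+4+11+3+9+0 = 170.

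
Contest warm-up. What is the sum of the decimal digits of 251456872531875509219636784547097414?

2+5+1+4+5+6+8+7+2+5+3+1+8+7+5+5+0+9+2+1+9+6+3+6+7+8+4+5+4+7+0+9+7+4+1+4 = 170

170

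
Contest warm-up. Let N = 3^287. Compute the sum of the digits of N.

3^287 = 85861822891966292897565943276292392423908891501494638458756594540986360466165937889499308581566559215573308821736871413642977447333881387
Sum of its 137 digits: 702.

702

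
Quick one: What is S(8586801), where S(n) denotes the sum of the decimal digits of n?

36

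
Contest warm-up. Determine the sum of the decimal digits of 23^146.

23^146 = 6490289344400827366545277798517808668889193297323562505529636438058752714774528806317147143658291317290037593128685335359250921503340009176394799037453739964207157046909538364225161222458710165625489
Sum of its 199 digits: 907.

907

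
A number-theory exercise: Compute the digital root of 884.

2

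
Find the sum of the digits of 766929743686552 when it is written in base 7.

64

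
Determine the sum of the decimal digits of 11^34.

11^34 = 255476698618765889551019445759400441
Sum of its 36 digits: 178.

178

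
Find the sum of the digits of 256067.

2+5+6+0+6+7 = 26

26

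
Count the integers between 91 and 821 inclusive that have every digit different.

The integers in [91, 821] that have every digit different: 91, 92, 93, 94, 95, 96, …, 820, 821.
530 qualify.

530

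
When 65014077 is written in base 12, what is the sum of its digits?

51

65014077 in base 12 is 19933A79.
Digit sum: 1+9+9+3+3+10+7+9 = 51.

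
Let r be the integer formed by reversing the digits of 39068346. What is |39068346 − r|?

Reverse of 39068346 is 64386093.
|39068346 − 64386093| = 25317747

25317747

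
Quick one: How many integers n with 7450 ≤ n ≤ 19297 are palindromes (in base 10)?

118

The integers in [7450, 19297] that are palindromes (in base 10): 7557, 7667, 7777, 7887, 7997, 8008, …, 19191, 19291.
118 qualify.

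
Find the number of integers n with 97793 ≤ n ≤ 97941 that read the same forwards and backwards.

The integers in [97793, 97941] that read the same forwards and backwards: 97879.
1 qualifies.

1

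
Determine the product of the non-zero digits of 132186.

288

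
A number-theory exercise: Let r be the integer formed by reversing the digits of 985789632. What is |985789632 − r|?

Reverse of 985789632 is 236987589.
|985789632 − 236987589| = 748802043

748802043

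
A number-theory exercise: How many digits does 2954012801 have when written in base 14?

9

2954012801 in base 14 is 2004753C5, which has 9 digits.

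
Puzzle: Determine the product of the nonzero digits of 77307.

1029

7×7×3×7 = 1029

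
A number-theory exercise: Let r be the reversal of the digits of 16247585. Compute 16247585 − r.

-42326676

Reverse of 16247585 is 58574261.
16247585 − 58574261 = -42326676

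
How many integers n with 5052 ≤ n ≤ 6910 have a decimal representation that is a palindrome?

18

The integers in [5052, 6910] that have a decimal representation that is a palindrome: 5115, 5225, 5335, 5445, 5555, 5665, …, 6776, 6886.
18 qualify.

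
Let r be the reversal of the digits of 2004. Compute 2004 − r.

-1998

Reverse of 2004 is 4002.
2004 − 4002 = -1998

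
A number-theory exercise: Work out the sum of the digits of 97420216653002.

47

9+7+4+2+0+2+1+6+6+5+3+0+0+2 = 47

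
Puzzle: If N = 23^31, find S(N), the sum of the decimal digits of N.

23^31 = 1635170022196481349560959748587682926364327
Sum of its 43 digits: 203.

203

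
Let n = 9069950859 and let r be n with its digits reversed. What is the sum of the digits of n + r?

48

Reversal of 9069950859 is 9580599609; 9069950859 + 9580599609 = 18650550468.
Digit sum of 18650550468: 1+8+6+5+0+5+5+0+4+6+8 = 48.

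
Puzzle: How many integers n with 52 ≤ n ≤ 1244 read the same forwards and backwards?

98

The integers in [52, 1244] that read the same forwards and backwards: 55, 66, 77, 88, 99, 101, …, 1111, 1221.
98 qualify.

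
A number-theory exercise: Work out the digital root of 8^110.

1

The digital root of n equals n mod 9 (or 9 when 9 | n), so we need 8^110 mod 9.
8^110 ≡ 1 (mod 9), so the digital root is 1.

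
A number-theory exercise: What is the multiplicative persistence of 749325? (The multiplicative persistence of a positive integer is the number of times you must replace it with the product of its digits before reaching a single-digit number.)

2

749325 → 7560 → 0 (2 steps)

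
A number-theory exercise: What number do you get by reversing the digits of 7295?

Reversing 7295 gives 5927.

5927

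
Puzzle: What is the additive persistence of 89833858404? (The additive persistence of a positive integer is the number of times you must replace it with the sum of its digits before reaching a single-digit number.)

89833858404 → 60 → 6 (2 steps)

2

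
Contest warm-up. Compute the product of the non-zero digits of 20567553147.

882000

2×5×6×7×5×5×3×1×4×7 = 882000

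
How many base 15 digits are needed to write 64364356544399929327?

17

64364356544399929327 in base 15 is 9BEBD616BD321E0D7, which has 17 digits.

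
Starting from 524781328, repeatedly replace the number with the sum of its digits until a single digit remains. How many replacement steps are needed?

2

524781328 → 40 → 4 (2 steps)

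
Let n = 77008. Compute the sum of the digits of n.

22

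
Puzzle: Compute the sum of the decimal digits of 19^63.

370

19^63 = 364314838217741451401945087652849626238282748829503924591412170928633539656908059
Sum of its 81 digits: 370.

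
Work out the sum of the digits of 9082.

19

9+0+8+2 = 19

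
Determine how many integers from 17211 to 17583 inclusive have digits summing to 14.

The integers in [17211, 17583] that have digits summing to 14: 17213, 17222, 17231, 17240, 17303, 17312, …, 17501, 17510.
13 qualify.

13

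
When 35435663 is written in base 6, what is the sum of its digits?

35435663 in base 6 is 3303301555.
Digit sum: 3+3+0+3+3+0+1+5+5+5 = 28.

28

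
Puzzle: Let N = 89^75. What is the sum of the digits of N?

701

89^75 = 160048090991328585970497799497983321967220566570634771859854167668827291996230167371329321760174751030402623727851669472527005106684936862989754249
Sum of its 147 digits: 701.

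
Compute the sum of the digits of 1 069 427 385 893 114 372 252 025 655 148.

128

1+0+6+9+4+2+7+3+8+5+8+9+3+1+1+4+3+7+2+2+5+2+0+2+5+6+5+5+1+4+8 = 128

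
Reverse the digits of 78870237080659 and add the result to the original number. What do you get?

Reverse of 78870237080659 is 95608073207887.
78870237080659 + 95608073207887 = 174478310288546

174478310288546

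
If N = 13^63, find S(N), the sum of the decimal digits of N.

13^63 = 15081036648520082563896904647966616571107944615701214429968535680172997
Sum of its 71 digits: 325.

325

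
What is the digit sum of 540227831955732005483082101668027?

5+4+0+2+2+7+8+3+1+9+5+5+7+3+2+0+0+5+4+8+3+0+8+2+1+0+1+6+6+8+0+2+7 = 124

124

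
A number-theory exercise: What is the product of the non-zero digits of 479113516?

22680

4×7×9×1×1×3×5×1×6 = 22680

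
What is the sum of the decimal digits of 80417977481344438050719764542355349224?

169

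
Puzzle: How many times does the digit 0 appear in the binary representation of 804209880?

804209880 in base 2 is 101111111011110100010011011000.
The digit 0 appears 12 times.

12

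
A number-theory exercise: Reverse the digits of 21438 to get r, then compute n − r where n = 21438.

-61974

Reverse of 21438 is 83412.
21438 − 83412 = -61974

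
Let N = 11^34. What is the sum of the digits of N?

11^34 = 255476698618765889551019445759400441
Sum of its 36 digits: 178.

178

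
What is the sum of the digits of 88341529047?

51

8+8+3+4+1+5+2+9+0+4+7 = 51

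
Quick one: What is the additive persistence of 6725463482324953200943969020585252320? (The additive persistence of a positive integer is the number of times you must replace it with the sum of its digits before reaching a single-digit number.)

3

6725463482324953200943969020585252320 → 149 → 14 → 5 (3 steps)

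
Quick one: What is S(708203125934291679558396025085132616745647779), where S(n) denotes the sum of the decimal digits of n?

7+0+8+2+0+3+1+2+5+9+3+4+2+9+1+6+7+9+5+5+8+3+9+6+0+2+5+0+8+5+1+3+2+6+1+6+7+4+5+6+4+7+7+7+9 = 209

209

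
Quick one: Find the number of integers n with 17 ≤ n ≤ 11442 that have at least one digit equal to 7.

The integers in [17, 11442] that have at least one digit equal to 7: 17, 27, 37, 47, 57, 67, …, 11427, 11437.
3789 qualify.

3789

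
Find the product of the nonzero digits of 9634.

9×6×3×4 = 648

648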